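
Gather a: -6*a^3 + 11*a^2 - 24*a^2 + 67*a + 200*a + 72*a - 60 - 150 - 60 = -6*a^3 - 13*a^2 + 339*a - 270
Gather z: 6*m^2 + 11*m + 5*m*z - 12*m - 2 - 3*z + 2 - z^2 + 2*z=6*m^2 - m - z^2 + z*(5*m - 1)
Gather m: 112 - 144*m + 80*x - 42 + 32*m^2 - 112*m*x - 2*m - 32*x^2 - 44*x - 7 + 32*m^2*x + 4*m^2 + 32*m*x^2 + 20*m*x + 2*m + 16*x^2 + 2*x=m^2*(32*x + 36) + m*(32*x^2 - 92*x - 144) - 16*x^2 + 38*x + 63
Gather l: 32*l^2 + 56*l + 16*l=32*l^2 + 72*l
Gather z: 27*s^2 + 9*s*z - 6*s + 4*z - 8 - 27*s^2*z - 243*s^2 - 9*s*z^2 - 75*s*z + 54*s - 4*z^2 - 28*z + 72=-216*s^2 + 48*s + z^2*(-9*s - 4) + z*(-27*s^2 - 66*s - 24) + 64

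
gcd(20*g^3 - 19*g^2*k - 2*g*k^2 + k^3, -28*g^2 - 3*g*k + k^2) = 4*g + k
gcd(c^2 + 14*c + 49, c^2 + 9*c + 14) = c + 7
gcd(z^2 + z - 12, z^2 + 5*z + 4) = z + 4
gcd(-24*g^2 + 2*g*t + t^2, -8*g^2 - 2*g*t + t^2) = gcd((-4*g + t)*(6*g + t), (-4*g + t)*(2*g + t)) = -4*g + t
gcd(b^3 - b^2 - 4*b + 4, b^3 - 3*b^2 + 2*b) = b^2 - 3*b + 2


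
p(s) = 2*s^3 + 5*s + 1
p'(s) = 6*s^2 + 5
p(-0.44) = -1.37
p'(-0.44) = 6.16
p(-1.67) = -16.66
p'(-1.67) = 21.73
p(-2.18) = -30.62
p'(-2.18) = 33.51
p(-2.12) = -28.66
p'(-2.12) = 31.97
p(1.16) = 9.92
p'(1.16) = 13.07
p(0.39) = 3.07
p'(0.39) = 5.91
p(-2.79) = -56.39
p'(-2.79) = 51.70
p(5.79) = 418.16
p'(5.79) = 206.14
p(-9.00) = -1502.00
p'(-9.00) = 491.00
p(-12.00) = -3515.00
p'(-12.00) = 869.00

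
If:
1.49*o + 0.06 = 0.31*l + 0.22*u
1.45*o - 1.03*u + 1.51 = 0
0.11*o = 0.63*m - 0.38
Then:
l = 2.70456062291435*u - 4.81179087875417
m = 0.124028461959496*u + 0.421346469622332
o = 0.710344827586207*u - 1.04137931034483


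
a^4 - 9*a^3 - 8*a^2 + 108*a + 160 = (a - 8)*(a - 5)*(a + 2)^2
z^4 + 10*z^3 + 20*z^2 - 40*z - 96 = (z - 2)*(z + 2)*(z + 4)*(z + 6)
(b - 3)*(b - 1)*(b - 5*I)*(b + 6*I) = b^4 - 4*b^3 + I*b^3 + 33*b^2 - 4*I*b^2 - 120*b + 3*I*b + 90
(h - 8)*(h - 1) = h^2 - 9*h + 8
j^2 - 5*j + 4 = (j - 4)*(j - 1)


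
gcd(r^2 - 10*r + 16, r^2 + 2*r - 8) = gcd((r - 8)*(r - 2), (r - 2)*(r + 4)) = r - 2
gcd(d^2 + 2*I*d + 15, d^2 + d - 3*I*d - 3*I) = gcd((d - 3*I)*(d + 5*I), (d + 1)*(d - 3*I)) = d - 3*I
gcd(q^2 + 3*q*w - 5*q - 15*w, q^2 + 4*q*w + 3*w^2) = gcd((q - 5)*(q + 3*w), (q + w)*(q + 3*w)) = q + 3*w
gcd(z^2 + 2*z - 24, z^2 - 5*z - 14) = 1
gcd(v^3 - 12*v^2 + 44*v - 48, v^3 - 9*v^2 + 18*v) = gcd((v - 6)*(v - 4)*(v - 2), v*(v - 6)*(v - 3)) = v - 6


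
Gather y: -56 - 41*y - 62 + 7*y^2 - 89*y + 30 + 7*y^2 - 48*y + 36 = 14*y^2 - 178*y - 52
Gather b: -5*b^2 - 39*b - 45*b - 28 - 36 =-5*b^2 - 84*b - 64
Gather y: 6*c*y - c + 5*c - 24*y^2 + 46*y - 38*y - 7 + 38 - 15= 4*c - 24*y^2 + y*(6*c + 8) + 16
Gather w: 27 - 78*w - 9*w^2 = -9*w^2 - 78*w + 27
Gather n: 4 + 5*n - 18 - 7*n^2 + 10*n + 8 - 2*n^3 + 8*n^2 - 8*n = -2*n^3 + n^2 + 7*n - 6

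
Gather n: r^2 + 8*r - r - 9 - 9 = r^2 + 7*r - 18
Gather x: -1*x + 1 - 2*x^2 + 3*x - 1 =-2*x^2 + 2*x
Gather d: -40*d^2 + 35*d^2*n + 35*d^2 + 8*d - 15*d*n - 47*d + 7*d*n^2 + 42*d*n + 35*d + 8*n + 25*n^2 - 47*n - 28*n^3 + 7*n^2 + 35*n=d^2*(35*n - 5) + d*(7*n^2 + 27*n - 4) - 28*n^3 + 32*n^2 - 4*n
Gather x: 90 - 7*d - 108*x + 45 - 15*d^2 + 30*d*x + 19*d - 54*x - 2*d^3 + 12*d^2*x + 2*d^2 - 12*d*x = -2*d^3 - 13*d^2 + 12*d + x*(12*d^2 + 18*d - 162) + 135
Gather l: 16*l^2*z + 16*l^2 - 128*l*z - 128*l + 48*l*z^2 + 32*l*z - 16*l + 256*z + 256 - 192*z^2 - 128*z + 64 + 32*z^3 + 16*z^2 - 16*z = l^2*(16*z + 16) + l*(48*z^2 - 96*z - 144) + 32*z^3 - 176*z^2 + 112*z + 320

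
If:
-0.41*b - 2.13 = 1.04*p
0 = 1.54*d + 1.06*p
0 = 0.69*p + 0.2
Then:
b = -4.46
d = 0.20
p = -0.29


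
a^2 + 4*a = a*(a + 4)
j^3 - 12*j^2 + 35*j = j*(j - 7)*(j - 5)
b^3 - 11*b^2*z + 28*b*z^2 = b*(b - 7*z)*(b - 4*z)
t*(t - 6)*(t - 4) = t^3 - 10*t^2 + 24*t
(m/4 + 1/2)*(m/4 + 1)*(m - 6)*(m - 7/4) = m^4/16 - 7*m^3/64 - 7*m^2/4 + m/16 + 21/4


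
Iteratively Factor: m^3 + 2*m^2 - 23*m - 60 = (m - 5)*(m^2 + 7*m + 12) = (m - 5)*(m + 3)*(m + 4)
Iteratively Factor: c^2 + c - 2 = (c - 1)*(c + 2)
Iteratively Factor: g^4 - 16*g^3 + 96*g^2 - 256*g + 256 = (g - 4)*(g^3 - 12*g^2 + 48*g - 64) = (g - 4)^2*(g^2 - 8*g + 16) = (g - 4)^3*(g - 4)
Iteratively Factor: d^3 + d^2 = (d + 1)*(d^2) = d*(d + 1)*(d)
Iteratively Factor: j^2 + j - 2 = (j + 2)*(j - 1)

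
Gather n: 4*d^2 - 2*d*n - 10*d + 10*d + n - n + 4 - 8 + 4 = 4*d^2 - 2*d*n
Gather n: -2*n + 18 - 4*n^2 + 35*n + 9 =-4*n^2 + 33*n + 27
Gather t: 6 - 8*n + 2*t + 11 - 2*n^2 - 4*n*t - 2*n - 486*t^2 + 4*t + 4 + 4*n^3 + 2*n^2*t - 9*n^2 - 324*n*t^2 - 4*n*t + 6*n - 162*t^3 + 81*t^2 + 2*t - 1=4*n^3 - 11*n^2 - 4*n - 162*t^3 + t^2*(-324*n - 405) + t*(2*n^2 - 8*n + 8) + 20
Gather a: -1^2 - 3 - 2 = -6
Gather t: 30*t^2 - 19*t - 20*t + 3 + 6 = 30*t^2 - 39*t + 9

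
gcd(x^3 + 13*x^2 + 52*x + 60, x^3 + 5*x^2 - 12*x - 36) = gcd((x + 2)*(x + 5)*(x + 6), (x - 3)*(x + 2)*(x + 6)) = x^2 + 8*x + 12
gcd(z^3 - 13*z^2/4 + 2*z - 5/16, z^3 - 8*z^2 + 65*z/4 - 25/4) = z^2 - 3*z + 5/4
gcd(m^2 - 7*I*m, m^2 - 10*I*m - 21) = m - 7*I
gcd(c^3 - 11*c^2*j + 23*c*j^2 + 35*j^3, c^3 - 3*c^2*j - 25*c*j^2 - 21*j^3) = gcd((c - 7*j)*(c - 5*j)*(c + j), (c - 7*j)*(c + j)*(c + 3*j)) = c^2 - 6*c*j - 7*j^2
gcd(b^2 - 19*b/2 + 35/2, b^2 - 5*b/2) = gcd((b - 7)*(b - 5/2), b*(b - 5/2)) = b - 5/2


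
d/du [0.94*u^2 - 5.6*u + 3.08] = 1.88*u - 5.6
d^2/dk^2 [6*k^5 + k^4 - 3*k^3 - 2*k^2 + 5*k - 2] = 120*k^3 + 12*k^2 - 18*k - 4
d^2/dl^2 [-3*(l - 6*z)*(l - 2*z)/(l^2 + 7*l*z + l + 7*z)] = 6*(-(l - 6*z)*(l - 2*z)*(2*l + 7*z + 1)^2 + ((l - 6*z)*(l - 2*z) + (l - 6*z)*(2*l + 7*z + 1) + (l - 2*z)*(2*l + 7*z + 1))*(l^2 + 7*l*z + l + 7*z) - (l^2 + 7*l*z + l + 7*z)^2)/(l^2 + 7*l*z + l + 7*z)^3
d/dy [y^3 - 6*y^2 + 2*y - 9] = 3*y^2 - 12*y + 2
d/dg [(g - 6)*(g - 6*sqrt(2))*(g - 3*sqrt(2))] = 3*g^2 - 18*sqrt(2)*g - 12*g + 36 + 54*sqrt(2)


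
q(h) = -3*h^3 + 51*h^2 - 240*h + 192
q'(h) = -9*h^2 + 102*h - 240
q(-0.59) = 351.97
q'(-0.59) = -303.31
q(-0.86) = 438.03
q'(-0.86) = -334.38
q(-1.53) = 689.33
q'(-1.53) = -417.13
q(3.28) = -152.38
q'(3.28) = -2.27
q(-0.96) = 472.06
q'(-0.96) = -346.21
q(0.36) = 112.07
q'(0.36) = -204.45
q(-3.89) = 2073.93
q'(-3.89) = -772.97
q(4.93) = -111.12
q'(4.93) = 44.12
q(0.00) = 192.00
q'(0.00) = -240.00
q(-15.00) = 25392.00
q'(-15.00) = -3795.00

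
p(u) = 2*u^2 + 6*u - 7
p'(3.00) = 18.00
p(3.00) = 29.00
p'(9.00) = 42.00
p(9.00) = 209.00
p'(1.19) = 10.76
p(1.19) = 2.97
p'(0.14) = 6.56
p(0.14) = -6.12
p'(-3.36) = -7.44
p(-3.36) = -4.58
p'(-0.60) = 3.60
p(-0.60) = -9.88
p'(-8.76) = -29.04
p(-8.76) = 93.92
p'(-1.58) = -0.32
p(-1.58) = -11.49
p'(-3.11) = -6.44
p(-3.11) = -6.32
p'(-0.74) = 3.04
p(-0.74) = -10.34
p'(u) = 4*u + 6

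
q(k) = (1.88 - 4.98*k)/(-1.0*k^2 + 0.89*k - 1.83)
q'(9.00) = -0.06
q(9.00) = 0.57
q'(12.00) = -0.04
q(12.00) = 0.43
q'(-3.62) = -0.22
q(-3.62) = -1.10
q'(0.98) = 1.72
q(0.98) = 1.56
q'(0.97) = 1.76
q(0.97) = 1.55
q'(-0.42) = 0.88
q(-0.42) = -1.67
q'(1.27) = 0.78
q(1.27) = 1.92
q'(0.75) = 2.51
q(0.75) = 1.08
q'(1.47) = 0.31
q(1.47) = 2.03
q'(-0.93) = -0.03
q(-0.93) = -1.85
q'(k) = (1.88 - 4.98*k)*(2.0*k - 0.89)/(-1.0*k^2 + 0.89*k - 1.83)^2 - 4.98/(-1.0*k^2 + 0.89*k - 1.83)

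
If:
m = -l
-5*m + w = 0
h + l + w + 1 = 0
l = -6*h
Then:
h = -1/25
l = 6/25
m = -6/25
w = -6/5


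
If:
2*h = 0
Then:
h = 0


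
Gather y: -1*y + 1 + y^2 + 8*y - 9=y^2 + 7*y - 8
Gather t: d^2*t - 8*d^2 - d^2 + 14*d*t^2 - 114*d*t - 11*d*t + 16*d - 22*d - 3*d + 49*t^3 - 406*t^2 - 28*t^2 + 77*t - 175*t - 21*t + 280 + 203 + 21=-9*d^2 - 9*d + 49*t^3 + t^2*(14*d - 434) + t*(d^2 - 125*d - 119) + 504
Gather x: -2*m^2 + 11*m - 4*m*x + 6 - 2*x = -2*m^2 + 11*m + x*(-4*m - 2) + 6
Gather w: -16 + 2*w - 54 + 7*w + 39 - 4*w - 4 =5*w - 35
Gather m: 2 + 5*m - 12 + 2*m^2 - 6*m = 2*m^2 - m - 10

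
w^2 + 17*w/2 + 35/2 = (w + 7/2)*(w + 5)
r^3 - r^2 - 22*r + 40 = (r - 4)*(r - 2)*(r + 5)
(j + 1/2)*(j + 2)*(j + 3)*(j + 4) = j^4 + 19*j^3/2 + 61*j^2/2 + 37*j + 12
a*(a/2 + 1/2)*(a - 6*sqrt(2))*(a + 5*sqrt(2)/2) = a^4/2 - 7*sqrt(2)*a^3/4 + a^3/2 - 15*a^2 - 7*sqrt(2)*a^2/4 - 15*a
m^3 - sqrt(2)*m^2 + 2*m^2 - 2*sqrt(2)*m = m*(m + 2)*(m - sqrt(2))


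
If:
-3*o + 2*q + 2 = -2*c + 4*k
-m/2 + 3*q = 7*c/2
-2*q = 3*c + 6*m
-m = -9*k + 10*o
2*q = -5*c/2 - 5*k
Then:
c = -3800/18811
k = 3460/18811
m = 3200/18811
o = 2794/18811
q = -300/1447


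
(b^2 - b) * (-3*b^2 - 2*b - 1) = -3*b^4 + b^3 + b^2 + b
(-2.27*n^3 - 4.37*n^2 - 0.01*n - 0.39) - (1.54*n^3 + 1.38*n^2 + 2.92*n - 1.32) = -3.81*n^3 - 5.75*n^2 - 2.93*n + 0.93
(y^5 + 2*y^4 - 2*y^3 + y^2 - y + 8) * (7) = 7*y^5 + 14*y^4 - 14*y^3 + 7*y^2 - 7*y + 56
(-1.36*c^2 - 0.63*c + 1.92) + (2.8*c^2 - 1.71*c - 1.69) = 1.44*c^2 - 2.34*c + 0.23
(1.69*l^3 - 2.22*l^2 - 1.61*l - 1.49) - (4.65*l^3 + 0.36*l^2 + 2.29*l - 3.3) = -2.96*l^3 - 2.58*l^2 - 3.9*l + 1.81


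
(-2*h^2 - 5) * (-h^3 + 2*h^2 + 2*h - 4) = 2*h^5 - 4*h^4 + h^3 - 2*h^2 - 10*h + 20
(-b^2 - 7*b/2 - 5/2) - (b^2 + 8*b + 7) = -2*b^2 - 23*b/2 - 19/2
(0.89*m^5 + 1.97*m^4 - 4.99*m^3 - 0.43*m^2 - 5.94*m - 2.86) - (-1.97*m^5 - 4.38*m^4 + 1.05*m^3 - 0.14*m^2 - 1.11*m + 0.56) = 2.86*m^5 + 6.35*m^4 - 6.04*m^3 - 0.29*m^2 - 4.83*m - 3.42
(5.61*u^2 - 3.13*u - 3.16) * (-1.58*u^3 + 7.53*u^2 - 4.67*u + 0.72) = -8.8638*u^5 + 47.1887*u^4 - 44.7748*u^3 - 5.1385*u^2 + 12.5036*u - 2.2752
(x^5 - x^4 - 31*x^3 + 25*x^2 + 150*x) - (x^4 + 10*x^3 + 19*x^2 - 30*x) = x^5 - 2*x^4 - 41*x^3 + 6*x^2 + 180*x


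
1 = 1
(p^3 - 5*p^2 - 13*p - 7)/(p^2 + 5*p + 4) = (p^2 - 6*p - 7)/(p + 4)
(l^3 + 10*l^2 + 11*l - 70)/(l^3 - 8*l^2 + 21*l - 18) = (l^2 + 12*l + 35)/(l^2 - 6*l + 9)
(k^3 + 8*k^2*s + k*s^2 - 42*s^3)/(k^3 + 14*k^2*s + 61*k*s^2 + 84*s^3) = (k - 2*s)/(k + 4*s)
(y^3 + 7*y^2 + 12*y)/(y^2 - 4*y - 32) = y*(y + 3)/(y - 8)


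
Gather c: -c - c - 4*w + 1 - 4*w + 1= -2*c - 8*w + 2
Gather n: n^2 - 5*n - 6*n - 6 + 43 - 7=n^2 - 11*n + 30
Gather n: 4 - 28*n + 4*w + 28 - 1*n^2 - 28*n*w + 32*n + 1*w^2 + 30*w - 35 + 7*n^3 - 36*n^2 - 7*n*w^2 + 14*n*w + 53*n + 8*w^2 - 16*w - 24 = 7*n^3 - 37*n^2 + n*(-7*w^2 - 14*w + 57) + 9*w^2 + 18*w - 27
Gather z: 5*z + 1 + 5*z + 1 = 10*z + 2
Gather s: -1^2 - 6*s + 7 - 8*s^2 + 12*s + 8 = -8*s^2 + 6*s + 14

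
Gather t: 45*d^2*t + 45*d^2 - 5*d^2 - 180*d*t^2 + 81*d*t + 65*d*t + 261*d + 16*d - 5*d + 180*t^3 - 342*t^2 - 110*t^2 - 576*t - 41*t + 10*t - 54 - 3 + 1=40*d^2 + 272*d + 180*t^3 + t^2*(-180*d - 452) + t*(45*d^2 + 146*d - 607) - 56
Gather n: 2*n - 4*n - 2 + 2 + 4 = 4 - 2*n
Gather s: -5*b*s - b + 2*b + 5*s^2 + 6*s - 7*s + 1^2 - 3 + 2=b + 5*s^2 + s*(-5*b - 1)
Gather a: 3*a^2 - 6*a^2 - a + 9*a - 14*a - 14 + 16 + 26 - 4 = -3*a^2 - 6*a + 24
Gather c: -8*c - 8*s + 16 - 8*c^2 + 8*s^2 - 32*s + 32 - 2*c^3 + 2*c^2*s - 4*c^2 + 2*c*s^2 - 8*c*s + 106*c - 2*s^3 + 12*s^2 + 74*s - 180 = -2*c^3 + c^2*(2*s - 12) + c*(2*s^2 - 8*s + 98) - 2*s^3 + 20*s^2 + 34*s - 132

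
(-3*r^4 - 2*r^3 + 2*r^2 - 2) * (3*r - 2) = -9*r^5 + 10*r^3 - 4*r^2 - 6*r + 4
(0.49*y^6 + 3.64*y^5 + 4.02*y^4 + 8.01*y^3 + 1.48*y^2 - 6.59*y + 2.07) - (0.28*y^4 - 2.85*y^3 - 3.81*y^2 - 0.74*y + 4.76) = 0.49*y^6 + 3.64*y^5 + 3.74*y^4 + 10.86*y^3 + 5.29*y^2 - 5.85*y - 2.69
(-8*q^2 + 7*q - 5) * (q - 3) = -8*q^3 + 31*q^2 - 26*q + 15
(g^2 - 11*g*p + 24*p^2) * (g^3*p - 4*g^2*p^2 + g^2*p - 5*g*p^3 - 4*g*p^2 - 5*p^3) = g^5*p - 15*g^4*p^2 + g^4*p + 63*g^3*p^3 - 15*g^3*p^2 - 41*g^2*p^4 + 63*g^2*p^3 - 120*g*p^5 - 41*g*p^4 - 120*p^5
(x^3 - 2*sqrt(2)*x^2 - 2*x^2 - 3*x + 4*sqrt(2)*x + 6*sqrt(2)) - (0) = x^3 - 2*sqrt(2)*x^2 - 2*x^2 - 3*x + 4*sqrt(2)*x + 6*sqrt(2)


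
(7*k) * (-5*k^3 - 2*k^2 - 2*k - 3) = -35*k^4 - 14*k^3 - 14*k^2 - 21*k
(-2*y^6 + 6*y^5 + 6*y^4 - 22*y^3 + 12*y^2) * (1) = -2*y^6 + 6*y^5 + 6*y^4 - 22*y^3 + 12*y^2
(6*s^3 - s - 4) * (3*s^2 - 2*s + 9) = 18*s^5 - 12*s^4 + 51*s^3 - 10*s^2 - s - 36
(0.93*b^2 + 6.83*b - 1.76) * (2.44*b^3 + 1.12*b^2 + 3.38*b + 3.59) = 2.2692*b^5 + 17.7068*b^4 + 6.4986*b^3 + 24.4529*b^2 + 18.5709*b - 6.3184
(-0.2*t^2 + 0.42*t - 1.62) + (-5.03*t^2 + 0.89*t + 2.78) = -5.23*t^2 + 1.31*t + 1.16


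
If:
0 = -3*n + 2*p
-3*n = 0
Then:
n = 0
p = 0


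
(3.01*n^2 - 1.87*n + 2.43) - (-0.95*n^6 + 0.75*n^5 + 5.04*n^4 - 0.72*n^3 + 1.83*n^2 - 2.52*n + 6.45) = 0.95*n^6 - 0.75*n^5 - 5.04*n^4 + 0.72*n^3 + 1.18*n^2 + 0.65*n - 4.02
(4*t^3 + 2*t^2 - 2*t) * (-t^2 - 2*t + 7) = -4*t^5 - 10*t^4 + 26*t^3 + 18*t^2 - 14*t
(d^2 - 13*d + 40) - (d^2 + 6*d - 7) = 47 - 19*d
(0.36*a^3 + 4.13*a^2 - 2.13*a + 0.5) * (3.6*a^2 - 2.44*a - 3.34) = 1.296*a^5 + 13.9896*a^4 - 18.9476*a^3 - 6.797*a^2 + 5.8942*a - 1.67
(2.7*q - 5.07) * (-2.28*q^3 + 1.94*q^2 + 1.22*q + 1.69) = -6.156*q^4 + 16.7976*q^3 - 6.5418*q^2 - 1.6224*q - 8.5683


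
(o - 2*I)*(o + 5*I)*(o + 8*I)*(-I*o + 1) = -I*o^4 + 12*o^3 + 25*I*o^2 + 66*o + 80*I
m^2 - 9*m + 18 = (m - 6)*(m - 3)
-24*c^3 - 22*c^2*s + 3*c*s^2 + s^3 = (-4*c + s)*(c + s)*(6*c + s)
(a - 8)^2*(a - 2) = a^3 - 18*a^2 + 96*a - 128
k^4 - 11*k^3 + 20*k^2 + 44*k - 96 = (k - 8)*(k - 3)*(k - 2)*(k + 2)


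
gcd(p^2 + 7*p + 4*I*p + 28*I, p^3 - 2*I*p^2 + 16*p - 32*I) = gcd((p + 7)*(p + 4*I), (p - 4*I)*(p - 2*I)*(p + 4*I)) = p + 4*I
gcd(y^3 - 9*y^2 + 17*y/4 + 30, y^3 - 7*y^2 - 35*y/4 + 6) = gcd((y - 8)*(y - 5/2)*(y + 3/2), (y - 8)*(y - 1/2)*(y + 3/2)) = y^2 - 13*y/2 - 12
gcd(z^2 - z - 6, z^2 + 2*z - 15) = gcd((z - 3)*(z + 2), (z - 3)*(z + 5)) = z - 3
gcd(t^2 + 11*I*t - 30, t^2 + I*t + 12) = 1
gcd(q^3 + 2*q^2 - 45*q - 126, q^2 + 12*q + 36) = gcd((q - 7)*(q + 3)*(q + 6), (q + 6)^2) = q + 6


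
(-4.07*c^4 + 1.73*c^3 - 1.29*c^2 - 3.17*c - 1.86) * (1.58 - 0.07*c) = 0.2849*c^5 - 6.5517*c^4 + 2.8237*c^3 - 1.8163*c^2 - 4.8784*c - 2.9388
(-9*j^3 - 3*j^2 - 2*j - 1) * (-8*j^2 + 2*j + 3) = 72*j^5 + 6*j^4 - 17*j^3 - 5*j^2 - 8*j - 3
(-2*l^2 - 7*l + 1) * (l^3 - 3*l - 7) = -2*l^5 - 7*l^4 + 7*l^3 + 35*l^2 + 46*l - 7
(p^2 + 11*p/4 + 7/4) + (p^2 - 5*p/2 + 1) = 2*p^2 + p/4 + 11/4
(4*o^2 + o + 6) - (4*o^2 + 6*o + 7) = -5*o - 1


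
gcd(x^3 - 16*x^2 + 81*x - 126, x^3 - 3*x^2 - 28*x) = x - 7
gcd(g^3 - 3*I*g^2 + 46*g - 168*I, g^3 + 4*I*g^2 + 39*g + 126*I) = g^2 + I*g + 42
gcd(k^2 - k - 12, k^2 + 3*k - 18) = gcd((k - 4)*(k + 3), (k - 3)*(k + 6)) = 1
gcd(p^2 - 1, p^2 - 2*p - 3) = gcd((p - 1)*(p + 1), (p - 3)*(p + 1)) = p + 1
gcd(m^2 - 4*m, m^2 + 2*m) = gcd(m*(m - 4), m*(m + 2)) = m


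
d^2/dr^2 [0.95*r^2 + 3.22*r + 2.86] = 1.90000000000000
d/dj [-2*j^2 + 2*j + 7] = 2 - 4*j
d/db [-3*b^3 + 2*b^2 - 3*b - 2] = -9*b^2 + 4*b - 3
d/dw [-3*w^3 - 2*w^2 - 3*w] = -9*w^2 - 4*w - 3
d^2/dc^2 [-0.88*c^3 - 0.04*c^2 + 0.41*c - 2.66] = -5.28*c - 0.08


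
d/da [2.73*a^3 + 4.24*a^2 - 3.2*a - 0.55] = 8.19*a^2 + 8.48*a - 3.2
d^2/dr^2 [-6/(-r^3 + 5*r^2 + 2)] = 12*(-r^2*(3*r - 10)^2 + (5 - 3*r)*(-r^3 + 5*r^2 + 2))/(-r^3 + 5*r^2 + 2)^3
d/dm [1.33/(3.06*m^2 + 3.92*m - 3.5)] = (-8.1396*m - 5.2136)/(3.06*m^2 + 3.92*m - 3.5)^2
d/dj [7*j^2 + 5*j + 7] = 14*j + 5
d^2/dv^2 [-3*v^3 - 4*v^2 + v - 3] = -18*v - 8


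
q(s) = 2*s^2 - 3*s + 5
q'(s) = 4*s - 3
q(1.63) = 5.42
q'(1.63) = 3.52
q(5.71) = 53.08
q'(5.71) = 19.84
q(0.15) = 4.60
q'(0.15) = -2.40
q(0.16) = 4.57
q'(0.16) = -2.36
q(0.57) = 3.94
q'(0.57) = -0.72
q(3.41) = 18.03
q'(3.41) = 10.64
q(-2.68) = 27.40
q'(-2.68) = -13.72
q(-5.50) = 82.00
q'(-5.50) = -25.00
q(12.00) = 257.00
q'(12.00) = 45.00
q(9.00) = 140.00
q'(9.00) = 33.00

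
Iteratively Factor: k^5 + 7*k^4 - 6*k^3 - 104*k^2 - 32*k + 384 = (k + 4)*(k^4 + 3*k^3 - 18*k^2 - 32*k + 96) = (k - 3)*(k + 4)*(k^3 + 6*k^2 - 32) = (k - 3)*(k - 2)*(k + 4)*(k^2 + 8*k + 16) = (k - 3)*(k - 2)*(k + 4)^2*(k + 4)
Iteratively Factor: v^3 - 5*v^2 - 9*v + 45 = (v + 3)*(v^2 - 8*v + 15) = (v - 3)*(v + 3)*(v - 5)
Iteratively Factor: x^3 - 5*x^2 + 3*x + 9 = (x + 1)*(x^2 - 6*x + 9) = (x - 3)*(x + 1)*(x - 3)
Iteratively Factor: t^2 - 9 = (t - 3)*(t + 3)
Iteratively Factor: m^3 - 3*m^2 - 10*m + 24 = (m - 4)*(m^2 + m - 6) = (m - 4)*(m - 2)*(m + 3)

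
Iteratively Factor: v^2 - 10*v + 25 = (v - 5)*(v - 5)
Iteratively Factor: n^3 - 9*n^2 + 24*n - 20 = (n - 2)*(n^2 - 7*n + 10) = (n - 5)*(n - 2)*(n - 2)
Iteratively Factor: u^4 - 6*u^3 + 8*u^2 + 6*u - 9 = (u - 3)*(u^3 - 3*u^2 - u + 3) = (u - 3)^2*(u^2 - 1) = (u - 3)^2*(u - 1)*(u + 1)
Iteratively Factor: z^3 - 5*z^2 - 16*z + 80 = (z + 4)*(z^2 - 9*z + 20) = (z - 4)*(z + 4)*(z - 5)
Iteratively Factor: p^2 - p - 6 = (p + 2)*(p - 3)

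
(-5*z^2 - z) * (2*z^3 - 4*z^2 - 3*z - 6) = -10*z^5 + 18*z^4 + 19*z^3 + 33*z^2 + 6*z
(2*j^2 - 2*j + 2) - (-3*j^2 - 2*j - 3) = 5*j^2 + 5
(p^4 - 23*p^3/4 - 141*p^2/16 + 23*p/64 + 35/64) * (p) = p^5 - 23*p^4/4 - 141*p^3/16 + 23*p^2/64 + 35*p/64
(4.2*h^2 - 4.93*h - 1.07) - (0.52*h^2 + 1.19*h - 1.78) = 3.68*h^2 - 6.12*h + 0.71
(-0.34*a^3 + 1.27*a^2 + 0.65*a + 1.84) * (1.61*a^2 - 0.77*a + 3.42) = -0.5474*a^5 + 2.3065*a^4 - 1.0942*a^3 + 6.8053*a^2 + 0.8062*a + 6.2928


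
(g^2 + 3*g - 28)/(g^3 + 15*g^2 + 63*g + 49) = (g - 4)/(g^2 + 8*g + 7)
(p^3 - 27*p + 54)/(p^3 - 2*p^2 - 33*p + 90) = (p - 3)/(p - 5)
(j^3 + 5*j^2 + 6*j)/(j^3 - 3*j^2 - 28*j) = (j^2 + 5*j + 6)/(j^2 - 3*j - 28)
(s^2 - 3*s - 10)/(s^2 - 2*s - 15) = (s + 2)/(s + 3)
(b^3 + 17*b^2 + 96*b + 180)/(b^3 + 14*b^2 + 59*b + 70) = (b^2 + 12*b + 36)/(b^2 + 9*b + 14)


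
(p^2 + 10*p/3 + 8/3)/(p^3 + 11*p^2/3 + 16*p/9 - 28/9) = 3*(3*p + 4)/(9*p^2 + 15*p - 14)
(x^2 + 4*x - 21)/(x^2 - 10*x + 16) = (x^2 + 4*x - 21)/(x^2 - 10*x + 16)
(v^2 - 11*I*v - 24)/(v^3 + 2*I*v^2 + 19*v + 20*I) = (v^2 - 11*I*v - 24)/(v^3 + 2*I*v^2 + 19*v + 20*I)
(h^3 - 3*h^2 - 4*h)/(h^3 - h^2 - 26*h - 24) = h*(h - 4)/(h^2 - 2*h - 24)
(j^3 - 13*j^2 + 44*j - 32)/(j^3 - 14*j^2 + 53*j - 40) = (j - 4)/(j - 5)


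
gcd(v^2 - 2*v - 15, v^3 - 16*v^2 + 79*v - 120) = v - 5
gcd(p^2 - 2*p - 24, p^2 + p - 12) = p + 4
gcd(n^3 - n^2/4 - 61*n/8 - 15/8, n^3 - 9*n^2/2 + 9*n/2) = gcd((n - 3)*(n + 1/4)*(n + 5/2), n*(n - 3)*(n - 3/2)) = n - 3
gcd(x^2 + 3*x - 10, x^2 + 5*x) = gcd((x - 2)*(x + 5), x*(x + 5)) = x + 5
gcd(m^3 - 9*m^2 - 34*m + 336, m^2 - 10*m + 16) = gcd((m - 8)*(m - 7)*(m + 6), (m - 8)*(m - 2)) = m - 8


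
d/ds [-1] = 0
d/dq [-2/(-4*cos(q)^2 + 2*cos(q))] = (-sin(q)/cos(q)^2 + 4*tan(q))/(2*cos(q) - 1)^2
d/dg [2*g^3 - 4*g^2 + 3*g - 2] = 6*g^2 - 8*g + 3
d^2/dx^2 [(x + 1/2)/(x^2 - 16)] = (x^2*(8*x + 4) + (-6*x - 1)*(x^2 - 16))/(x^2 - 16)^3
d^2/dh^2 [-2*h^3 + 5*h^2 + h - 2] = 10 - 12*h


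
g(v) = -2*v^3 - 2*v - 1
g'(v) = -6*v^2 - 2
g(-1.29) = 5.87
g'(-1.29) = -11.98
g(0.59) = -2.59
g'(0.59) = -4.09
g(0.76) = -3.40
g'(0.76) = -5.47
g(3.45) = -90.03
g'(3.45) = -73.42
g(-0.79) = 1.57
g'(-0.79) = -5.74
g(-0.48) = 0.18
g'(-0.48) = -3.38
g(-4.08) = 142.99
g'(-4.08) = -101.88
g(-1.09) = 3.77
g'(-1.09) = -9.13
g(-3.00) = 59.00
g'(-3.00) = -56.00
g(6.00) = -445.00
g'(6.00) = -218.00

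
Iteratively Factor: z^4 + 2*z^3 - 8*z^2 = (z)*(z^3 + 2*z^2 - 8*z) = z^2*(z^2 + 2*z - 8) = z^2*(z - 2)*(z + 4)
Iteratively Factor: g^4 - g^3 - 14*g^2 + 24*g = (g)*(g^3 - g^2 - 14*g + 24) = g*(g - 2)*(g^2 + g - 12) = g*(g - 3)*(g - 2)*(g + 4)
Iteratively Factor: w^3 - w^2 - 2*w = (w + 1)*(w^2 - 2*w) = (w - 2)*(w + 1)*(w)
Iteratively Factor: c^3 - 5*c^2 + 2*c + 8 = (c - 4)*(c^2 - c - 2) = (c - 4)*(c - 2)*(c + 1)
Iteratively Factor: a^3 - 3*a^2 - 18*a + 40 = (a - 2)*(a^2 - a - 20) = (a - 5)*(a - 2)*(a + 4)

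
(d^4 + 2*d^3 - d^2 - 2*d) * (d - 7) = d^5 - 5*d^4 - 15*d^3 + 5*d^2 + 14*d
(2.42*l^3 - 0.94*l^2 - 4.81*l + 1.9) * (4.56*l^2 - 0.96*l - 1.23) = 11.0352*l^5 - 6.6096*l^4 - 24.0078*l^3 + 14.4378*l^2 + 4.0923*l - 2.337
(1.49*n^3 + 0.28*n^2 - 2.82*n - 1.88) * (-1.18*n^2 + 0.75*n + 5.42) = -1.7582*n^5 + 0.7871*n^4 + 11.6134*n^3 + 1.621*n^2 - 16.6944*n - 10.1896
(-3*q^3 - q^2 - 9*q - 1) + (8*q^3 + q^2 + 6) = 5*q^3 - 9*q + 5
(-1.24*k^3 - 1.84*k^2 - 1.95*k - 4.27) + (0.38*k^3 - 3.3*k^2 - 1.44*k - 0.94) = -0.86*k^3 - 5.14*k^2 - 3.39*k - 5.21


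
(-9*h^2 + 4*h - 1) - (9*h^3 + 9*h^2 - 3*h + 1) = -9*h^3 - 18*h^2 + 7*h - 2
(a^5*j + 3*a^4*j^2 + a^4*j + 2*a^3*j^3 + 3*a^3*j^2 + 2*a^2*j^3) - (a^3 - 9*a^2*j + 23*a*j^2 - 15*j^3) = a^5*j + 3*a^4*j^2 + a^4*j + 2*a^3*j^3 + 3*a^3*j^2 - a^3 + 2*a^2*j^3 + 9*a^2*j - 23*a*j^2 + 15*j^3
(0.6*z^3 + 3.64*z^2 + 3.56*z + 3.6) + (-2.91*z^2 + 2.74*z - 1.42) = 0.6*z^3 + 0.73*z^2 + 6.3*z + 2.18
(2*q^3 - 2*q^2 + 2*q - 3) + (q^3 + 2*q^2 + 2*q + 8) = 3*q^3 + 4*q + 5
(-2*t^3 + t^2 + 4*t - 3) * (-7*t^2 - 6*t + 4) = 14*t^5 + 5*t^4 - 42*t^3 + t^2 + 34*t - 12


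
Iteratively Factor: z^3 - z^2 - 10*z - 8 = (z + 2)*(z^2 - 3*z - 4) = (z + 1)*(z + 2)*(z - 4)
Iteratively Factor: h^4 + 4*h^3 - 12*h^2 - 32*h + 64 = (h + 4)*(h^3 - 12*h + 16) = (h - 2)*(h + 4)*(h^2 + 2*h - 8) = (h - 2)*(h + 4)^2*(h - 2)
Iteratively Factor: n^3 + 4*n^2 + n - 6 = (n - 1)*(n^2 + 5*n + 6) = (n - 1)*(n + 3)*(n + 2)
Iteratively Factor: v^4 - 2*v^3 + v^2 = (v)*(v^3 - 2*v^2 + v) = v*(v - 1)*(v^2 - v) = v*(v - 1)^2*(v)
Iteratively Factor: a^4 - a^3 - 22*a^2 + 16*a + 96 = (a - 3)*(a^3 + 2*a^2 - 16*a - 32) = (a - 3)*(a + 4)*(a^2 - 2*a - 8) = (a - 4)*(a - 3)*(a + 4)*(a + 2)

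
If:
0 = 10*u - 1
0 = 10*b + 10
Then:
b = -1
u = 1/10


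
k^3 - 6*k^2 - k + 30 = (k - 5)*(k - 3)*(k + 2)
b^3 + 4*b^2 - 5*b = b*(b - 1)*(b + 5)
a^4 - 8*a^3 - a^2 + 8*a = a*(a - 8)*(a - 1)*(a + 1)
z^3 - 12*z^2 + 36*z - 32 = (z - 8)*(z - 2)^2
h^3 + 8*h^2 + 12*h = h*(h + 2)*(h + 6)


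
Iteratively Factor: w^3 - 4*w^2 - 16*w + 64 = (w - 4)*(w^2 - 16) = (w - 4)*(w + 4)*(w - 4)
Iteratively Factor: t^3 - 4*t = (t - 2)*(t^2 + 2*t) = (t - 2)*(t + 2)*(t)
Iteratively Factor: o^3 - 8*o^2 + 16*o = (o)*(o^2 - 8*o + 16) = o*(o - 4)*(o - 4)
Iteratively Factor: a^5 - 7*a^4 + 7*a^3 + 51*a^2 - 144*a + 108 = (a - 3)*(a^4 - 4*a^3 - 5*a^2 + 36*a - 36) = (a - 3)*(a + 3)*(a^3 - 7*a^2 + 16*a - 12) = (a - 3)*(a - 2)*(a + 3)*(a^2 - 5*a + 6) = (a - 3)^2*(a - 2)*(a + 3)*(a - 2)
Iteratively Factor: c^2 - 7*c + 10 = (c - 5)*(c - 2)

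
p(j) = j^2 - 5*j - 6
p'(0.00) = -5.00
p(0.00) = -6.00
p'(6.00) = 7.00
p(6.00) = 0.00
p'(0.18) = -4.64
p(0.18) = -6.87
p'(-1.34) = -7.68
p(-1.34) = 2.50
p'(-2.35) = -9.70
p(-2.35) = 11.27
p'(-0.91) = -6.82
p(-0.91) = -0.62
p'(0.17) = -4.66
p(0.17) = -6.82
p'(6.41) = 7.82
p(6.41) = 3.04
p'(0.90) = -3.20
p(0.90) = -9.69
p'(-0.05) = -5.10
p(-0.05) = -5.75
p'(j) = 2*j - 5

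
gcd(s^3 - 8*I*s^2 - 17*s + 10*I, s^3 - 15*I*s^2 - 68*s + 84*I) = s - 2*I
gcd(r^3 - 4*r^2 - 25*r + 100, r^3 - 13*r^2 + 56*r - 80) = r^2 - 9*r + 20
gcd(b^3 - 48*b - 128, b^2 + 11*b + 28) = b + 4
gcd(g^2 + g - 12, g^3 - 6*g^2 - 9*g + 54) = g - 3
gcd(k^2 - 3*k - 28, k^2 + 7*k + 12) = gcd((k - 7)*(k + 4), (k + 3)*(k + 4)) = k + 4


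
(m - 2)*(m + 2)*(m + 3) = m^3 + 3*m^2 - 4*m - 12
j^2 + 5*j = j*(j + 5)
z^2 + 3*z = z*(z + 3)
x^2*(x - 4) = x^3 - 4*x^2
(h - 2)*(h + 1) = h^2 - h - 2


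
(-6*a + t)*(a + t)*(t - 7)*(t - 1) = -6*a^2*t^2 + 48*a^2*t - 42*a^2 - 5*a*t^3 + 40*a*t^2 - 35*a*t + t^4 - 8*t^3 + 7*t^2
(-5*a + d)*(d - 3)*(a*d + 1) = -5*a^2*d^2 + 15*a^2*d + a*d^3 - 3*a*d^2 - 5*a*d + 15*a + d^2 - 3*d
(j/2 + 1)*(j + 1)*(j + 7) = j^3/2 + 5*j^2 + 23*j/2 + 7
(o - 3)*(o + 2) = o^2 - o - 6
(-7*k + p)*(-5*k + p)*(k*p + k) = 35*k^3*p + 35*k^3 - 12*k^2*p^2 - 12*k^2*p + k*p^3 + k*p^2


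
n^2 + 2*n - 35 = (n - 5)*(n + 7)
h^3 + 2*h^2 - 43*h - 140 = (h - 7)*(h + 4)*(h + 5)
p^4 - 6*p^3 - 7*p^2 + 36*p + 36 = (p - 6)*(p - 3)*(p + 1)*(p + 2)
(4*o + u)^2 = 16*o^2 + 8*o*u + u^2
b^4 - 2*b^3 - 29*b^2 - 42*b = b*(b - 7)*(b + 2)*(b + 3)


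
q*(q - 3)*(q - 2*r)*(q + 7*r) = q^4 + 5*q^3*r - 3*q^3 - 14*q^2*r^2 - 15*q^2*r + 42*q*r^2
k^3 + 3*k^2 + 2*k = k*(k + 1)*(k + 2)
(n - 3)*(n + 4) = n^2 + n - 12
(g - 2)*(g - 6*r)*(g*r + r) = g^3*r - 6*g^2*r^2 - g^2*r + 6*g*r^2 - 2*g*r + 12*r^2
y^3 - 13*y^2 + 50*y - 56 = (y - 7)*(y - 4)*(y - 2)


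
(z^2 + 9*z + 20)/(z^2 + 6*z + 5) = (z + 4)/(z + 1)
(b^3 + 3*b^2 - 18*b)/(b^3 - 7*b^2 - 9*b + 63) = b*(b + 6)/(b^2 - 4*b - 21)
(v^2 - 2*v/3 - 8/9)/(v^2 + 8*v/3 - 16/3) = (v + 2/3)/(v + 4)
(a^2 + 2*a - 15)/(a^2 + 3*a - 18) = (a + 5)/(a + 6)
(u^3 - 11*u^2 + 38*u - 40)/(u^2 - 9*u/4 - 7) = 4*(u^2 - 7*u + 10)/(4*u + 7)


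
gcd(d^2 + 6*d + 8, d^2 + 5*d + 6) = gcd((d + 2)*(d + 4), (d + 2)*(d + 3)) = d + 2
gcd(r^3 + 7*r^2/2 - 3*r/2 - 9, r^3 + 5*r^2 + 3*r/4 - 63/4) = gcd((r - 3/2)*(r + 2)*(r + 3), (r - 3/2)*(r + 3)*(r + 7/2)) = r^2 + 3*r/2 - 9/2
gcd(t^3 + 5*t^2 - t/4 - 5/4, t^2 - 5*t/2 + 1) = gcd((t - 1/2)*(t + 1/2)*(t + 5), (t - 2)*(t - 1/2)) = t - 1/2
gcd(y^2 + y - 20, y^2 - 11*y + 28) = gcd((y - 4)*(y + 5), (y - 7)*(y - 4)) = y - 4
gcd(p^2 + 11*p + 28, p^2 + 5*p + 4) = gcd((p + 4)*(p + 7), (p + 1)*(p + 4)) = p + 4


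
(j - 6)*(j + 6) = j^2 - 36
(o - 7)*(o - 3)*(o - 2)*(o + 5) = o^4 - 7*o^3 - 19*o^2 + 163*o - 210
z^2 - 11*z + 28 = (z - 7)*(z - 4)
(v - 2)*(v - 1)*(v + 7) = v^3 + 4*v^2 - 19*v + 14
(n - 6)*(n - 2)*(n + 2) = n^3 - 6*n^2 - 4*n + 24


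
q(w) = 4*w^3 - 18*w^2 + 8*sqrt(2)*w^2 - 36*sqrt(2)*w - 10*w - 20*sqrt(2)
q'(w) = 12*w^2 - 36*w + 16*sqrt(2)*w - 36*sqrt(2) - 10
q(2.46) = -159.04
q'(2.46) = -21.19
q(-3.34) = -48.47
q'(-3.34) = 117.62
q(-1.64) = 35.98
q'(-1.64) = -6.71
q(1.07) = -96.21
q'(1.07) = -61.48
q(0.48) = -58.62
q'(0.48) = -64.57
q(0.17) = -38.81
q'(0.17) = -62.84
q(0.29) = -46.41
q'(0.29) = -63.78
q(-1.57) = 35.39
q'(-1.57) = -10.34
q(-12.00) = -7172.17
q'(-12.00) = 1827.56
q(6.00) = 229.54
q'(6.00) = 290.85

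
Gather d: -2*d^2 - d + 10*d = -2*d^2 + 9*d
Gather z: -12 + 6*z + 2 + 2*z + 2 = 8*z - 8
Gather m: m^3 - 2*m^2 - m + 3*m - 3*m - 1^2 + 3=m^3 - 2*m^2 - m + 2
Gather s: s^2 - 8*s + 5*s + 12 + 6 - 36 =s^2 - 3*s - 18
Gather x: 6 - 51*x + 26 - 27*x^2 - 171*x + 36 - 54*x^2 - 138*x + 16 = -81*x^2 - 360*x + 84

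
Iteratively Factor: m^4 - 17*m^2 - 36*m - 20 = (m + 2)*(m^3 - 2*m^2 - 13*m - 10) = (m + 2)^2*(m^2 - 4*m - 5) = (m - 5)*(m + 2)^2*(m + 1)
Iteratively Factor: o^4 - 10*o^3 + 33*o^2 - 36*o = (o - 4)*(o^3 - 6*o^2 + 9*o) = o*(o - 4)*(o^2 - 6*o + 9) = o*(o - 4)*(o - 3)*(o - 3)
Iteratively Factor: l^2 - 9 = (l - 3)*(l + 3)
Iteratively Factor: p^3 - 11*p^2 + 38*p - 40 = (p - 5)*(p^2 - 6*p + 8) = (p - 5)*(p - 2)*(p - 4)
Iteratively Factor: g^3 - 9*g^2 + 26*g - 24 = (g - 4)*(g^2 - 5*g + 6) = (g - 4)*(g - 2)*(g - 3)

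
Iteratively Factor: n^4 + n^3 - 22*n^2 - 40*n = (n - 5)*(n^3 + 6*n^2 + 8*n) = (n - 5)*(n + 2)*(n^2 + 4*n) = (n - 5)*(n + 2)*(n + 4)*(n)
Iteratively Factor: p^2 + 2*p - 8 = (p - 2)*(p + 4)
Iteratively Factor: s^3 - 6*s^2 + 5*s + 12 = (s + 1)*(s^2 - 7*s + 12) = (s - 3)*(s + 1)*(s - 4)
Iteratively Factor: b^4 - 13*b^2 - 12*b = (b - 4)*(b^3 + 4*b^2 + 3*b) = (b - 4)*(b + 3)*(b^2 + b) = b*(b - 4)*(b + 3)*(b + 1)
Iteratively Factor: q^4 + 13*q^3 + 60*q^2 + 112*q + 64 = (q + 4)*(q^3 + 9*q^2 + 24*q + 16) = (q + 1)*(q + 4)*(q^2 + 8*q + 16) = (q + 1)*(q + 4)^2*(q + 4)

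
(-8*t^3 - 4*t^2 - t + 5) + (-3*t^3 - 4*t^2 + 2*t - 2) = -11*t^3 - 8*t^2 + t + 3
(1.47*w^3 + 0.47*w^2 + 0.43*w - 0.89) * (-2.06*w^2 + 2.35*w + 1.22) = -3.0282*w^5 + 2.4863*w^4 + 2.0121*w^3 + 3.4173*w^2 - 1.5669*w - 1.0858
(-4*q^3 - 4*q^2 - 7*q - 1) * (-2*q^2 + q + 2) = 8*q^5 + 4*q^4 + 2*q^3 - 13*q^2 - 15*q - 2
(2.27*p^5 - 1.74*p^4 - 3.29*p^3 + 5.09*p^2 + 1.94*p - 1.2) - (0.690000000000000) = 2.27*p^5 - 1.74*p^4 - 3.29*p^3 + 5.09*p^2 + 1.94*p - 1.89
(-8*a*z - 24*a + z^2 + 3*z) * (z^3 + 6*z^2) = -8*a*z^4 - 72*a*z^3 - 144*a*z^2 + z^5 + 9*z^4 + 18*z^3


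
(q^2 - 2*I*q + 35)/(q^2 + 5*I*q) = (q - 7*I)/q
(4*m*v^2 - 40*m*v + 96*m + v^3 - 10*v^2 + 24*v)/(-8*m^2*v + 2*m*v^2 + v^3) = (v^2 - 10*v + 24)/(v*(-2*m + v))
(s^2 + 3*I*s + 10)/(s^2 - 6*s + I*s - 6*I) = (s^2 + 3*I*s + 10)/(s^2 + s*(-6 + I) - 6*I)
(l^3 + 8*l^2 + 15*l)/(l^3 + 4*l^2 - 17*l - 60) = l/(l - 4)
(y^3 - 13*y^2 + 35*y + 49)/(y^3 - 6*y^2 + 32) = (y^3 - 13*y^2 + 35*y + 49)/(y^3 - 6*y^2 + 32)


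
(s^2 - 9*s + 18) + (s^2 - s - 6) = 2*s^2 - 10*s + 12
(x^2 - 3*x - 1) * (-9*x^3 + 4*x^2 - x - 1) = -9*x^5 + 31*x^4 - 4*x^3 - 2*x^2 + 4*x + 1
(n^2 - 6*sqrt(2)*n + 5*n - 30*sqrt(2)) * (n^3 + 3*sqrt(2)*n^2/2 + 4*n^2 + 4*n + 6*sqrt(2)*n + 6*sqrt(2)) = n^5 - 9*sqrt(2)*n^4/2 + 9*n^4 - 81*sqrt(2)*n^3/2 + 6*n^3 - 108*sqrt(2)*n^2 - 142*n^2 - 432*n - 90*sqrt(2)*n - 360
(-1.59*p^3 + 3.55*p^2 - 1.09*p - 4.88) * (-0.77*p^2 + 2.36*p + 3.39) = 1.2243*p^5 - 6.4859*p^4 + 3.8272*p^3 + 13.2197*p^2 - 15.2119*p - 16.5432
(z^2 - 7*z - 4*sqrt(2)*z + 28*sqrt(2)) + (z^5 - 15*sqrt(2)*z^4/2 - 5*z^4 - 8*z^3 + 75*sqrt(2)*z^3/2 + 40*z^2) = z^5 - 15*sqrt(2)*z^4/2 - 5*z^4 - 8*z^3 + 75*sqrt(2)*z^3/2 + 41*z^2 - 7*z - 4*sqrt(2)*z + 28*sqrt(2)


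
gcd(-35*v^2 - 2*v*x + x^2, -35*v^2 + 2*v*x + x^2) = 1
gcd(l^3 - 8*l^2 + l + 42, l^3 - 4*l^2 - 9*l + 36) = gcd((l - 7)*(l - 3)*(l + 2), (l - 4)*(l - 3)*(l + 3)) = l - 3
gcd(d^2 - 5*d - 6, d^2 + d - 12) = 1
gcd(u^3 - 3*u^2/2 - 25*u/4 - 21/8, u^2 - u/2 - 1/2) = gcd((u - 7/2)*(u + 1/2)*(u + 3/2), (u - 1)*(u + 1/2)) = u + 1/2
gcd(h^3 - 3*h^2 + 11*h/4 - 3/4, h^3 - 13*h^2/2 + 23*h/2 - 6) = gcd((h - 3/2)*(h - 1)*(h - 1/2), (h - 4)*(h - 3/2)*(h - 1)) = h^2 - 5*h/2 + 3/2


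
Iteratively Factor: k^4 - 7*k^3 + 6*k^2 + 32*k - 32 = (k - 4)*(k^3 - 3*k^2 - 6*k + 8) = (k - 4)^2*(k^2 + k - 2) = (k - 4)^2*(k + 2)*(k - 1)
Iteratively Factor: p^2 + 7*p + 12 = (p + 4)*(p + 3)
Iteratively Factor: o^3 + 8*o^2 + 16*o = (o + 4)*(o^2 + 4*o) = (o + 4)^2*(o)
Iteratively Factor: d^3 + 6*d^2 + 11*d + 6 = (d + 1)*(d^2 + 5*d + 6) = (d + 1)*(d + 2)*(d + 3)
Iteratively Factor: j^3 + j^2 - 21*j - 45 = (j + 3)*(j^2 - 2*j - 15) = (j + 3)^2*(j - 5)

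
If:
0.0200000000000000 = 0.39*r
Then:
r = 0.05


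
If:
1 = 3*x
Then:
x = 1/3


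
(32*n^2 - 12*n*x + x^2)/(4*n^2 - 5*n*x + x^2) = (-8*n + x)/(-n + x)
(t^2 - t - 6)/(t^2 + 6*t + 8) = (t - 3)/(t + 4)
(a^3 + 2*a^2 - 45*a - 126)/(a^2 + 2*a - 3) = (a^2 - a - 42)/(a - 1)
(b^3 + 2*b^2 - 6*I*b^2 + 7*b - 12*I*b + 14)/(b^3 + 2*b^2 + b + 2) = (b - 7*I)/(b - I)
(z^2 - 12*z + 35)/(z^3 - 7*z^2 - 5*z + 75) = (z - 7)/(z^2 - 2*z - 15)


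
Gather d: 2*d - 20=2*d - 20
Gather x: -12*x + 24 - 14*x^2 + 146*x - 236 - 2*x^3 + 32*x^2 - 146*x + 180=-2*x^3 + 18*x^2 - 12*x - 32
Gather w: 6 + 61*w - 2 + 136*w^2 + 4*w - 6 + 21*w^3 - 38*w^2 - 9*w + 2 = 21*w^3 + 98*w^2 + 56*w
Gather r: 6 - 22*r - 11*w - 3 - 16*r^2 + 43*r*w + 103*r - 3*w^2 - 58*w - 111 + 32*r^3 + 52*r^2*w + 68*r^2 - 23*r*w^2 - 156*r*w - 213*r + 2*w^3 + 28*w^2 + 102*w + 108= 32*r^3 + r^2*(52*w + 52) + r*(-23*w^2 - 113*w - 132) + 2*w^3 + 25*w^2 + 33*w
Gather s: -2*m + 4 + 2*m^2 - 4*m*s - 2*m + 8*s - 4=2*m^2 - 4*m + s*(8 - 4*m)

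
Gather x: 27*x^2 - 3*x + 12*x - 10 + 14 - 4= 27*x^2 + 9*x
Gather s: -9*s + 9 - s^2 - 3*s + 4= -s^2 - 12*s + 13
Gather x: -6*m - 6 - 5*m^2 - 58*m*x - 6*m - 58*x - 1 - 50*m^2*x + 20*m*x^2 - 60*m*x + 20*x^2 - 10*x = -5*m^2 - 12*m + x^2*(20*m + 20) + x*(-50*m^2 - 118*m - 68) - 7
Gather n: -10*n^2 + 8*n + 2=-10*n^2 + 8*n + 2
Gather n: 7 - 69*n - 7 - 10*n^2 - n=-10*n^2 - 70*n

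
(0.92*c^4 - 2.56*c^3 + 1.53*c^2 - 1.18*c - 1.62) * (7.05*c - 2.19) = 6.486*c^5 - 20.0628*c^4 + 16.3929*c^3 - 11.6697*c^2 - 8.8368*c + 3.5478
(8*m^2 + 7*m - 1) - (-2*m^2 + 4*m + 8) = 10*m^2 + 3*m - 9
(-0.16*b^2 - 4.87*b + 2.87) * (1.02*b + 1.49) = -0.1632*b^3 - 5.2058*b^2 - 4.3289*b + 4.2763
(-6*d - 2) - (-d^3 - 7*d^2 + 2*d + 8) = d^3 + 7*d^2 - 8*d - 10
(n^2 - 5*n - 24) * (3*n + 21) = 3*n^3 + 6*n^2 - 177*n - 504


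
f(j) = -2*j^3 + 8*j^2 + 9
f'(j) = -6*j^2 + 16*j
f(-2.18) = 67.74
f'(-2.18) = -63.39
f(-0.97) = 18.35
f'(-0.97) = -21.17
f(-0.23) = 9.45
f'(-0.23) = -4.00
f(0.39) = 10.10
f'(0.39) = 5.33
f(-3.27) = 164.47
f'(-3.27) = -116.48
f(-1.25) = 25.41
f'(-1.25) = -29.38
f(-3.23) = 159.86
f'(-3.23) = -114.28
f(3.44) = 22.25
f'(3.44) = -15.96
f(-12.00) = 4617.00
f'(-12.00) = -1056.00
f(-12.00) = 4617.00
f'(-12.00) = -1056.00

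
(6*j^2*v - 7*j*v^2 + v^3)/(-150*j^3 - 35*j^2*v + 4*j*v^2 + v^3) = v*(-j + v)/(25*j^2 + 10*j*v + v^2)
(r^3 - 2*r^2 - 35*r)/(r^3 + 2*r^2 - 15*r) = (r - 7)/(r - 3)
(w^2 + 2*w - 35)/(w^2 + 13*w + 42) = (w - 5)/(w + 6)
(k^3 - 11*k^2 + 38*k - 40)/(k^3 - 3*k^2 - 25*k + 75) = (k^2 - 6*k + 8)/(k^2 + 2*k - 15)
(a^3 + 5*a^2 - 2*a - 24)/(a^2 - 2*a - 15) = (a^2 + 2*a - 8)/(a - 5)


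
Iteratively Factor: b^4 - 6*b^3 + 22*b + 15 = (b + 1)*(b^3 - 7*b^2 + 7*b + 15) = (b - 3)*(b + 1)*(b^2 - 4*b - 5) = (b - 3)*(b + 1)^2*(b - 5)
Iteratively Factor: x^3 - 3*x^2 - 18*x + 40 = (x + 4)*(x^2 - 7*x + 10) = (x - 5)*(x + 4)*(x - 2)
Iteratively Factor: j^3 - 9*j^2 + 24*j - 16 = (j - 4)*(j^2 - 5*j + 4) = (j - 4)*(j - 1)*(j - 4)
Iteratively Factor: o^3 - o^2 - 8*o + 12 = (o - 2)*(o^2 + o - 6) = (o - 2)^2*(o + 3)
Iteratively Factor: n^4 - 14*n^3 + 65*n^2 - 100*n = (n)*(n^3 - 14*n^2 + 65*n - 100) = n*(n - 5)*(n^2 - 9*n + 20) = n*(n - 5)*(n - 4)*(n - 5)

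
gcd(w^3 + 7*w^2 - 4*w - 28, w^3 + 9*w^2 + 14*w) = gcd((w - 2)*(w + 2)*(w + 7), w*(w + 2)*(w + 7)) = w^2 + 9*w + 14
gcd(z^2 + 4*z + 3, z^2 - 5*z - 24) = z + 3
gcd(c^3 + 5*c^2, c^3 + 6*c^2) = c^2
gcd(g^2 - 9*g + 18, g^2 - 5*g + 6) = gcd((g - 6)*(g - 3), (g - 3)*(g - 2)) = g - 3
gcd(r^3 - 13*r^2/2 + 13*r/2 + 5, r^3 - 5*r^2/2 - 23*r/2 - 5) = r^2 - 9*r/2 - 5/2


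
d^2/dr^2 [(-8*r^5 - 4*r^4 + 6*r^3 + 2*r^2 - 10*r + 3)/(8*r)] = -12*r^2 - 3*r + 3/2 + 3/(4*r^3)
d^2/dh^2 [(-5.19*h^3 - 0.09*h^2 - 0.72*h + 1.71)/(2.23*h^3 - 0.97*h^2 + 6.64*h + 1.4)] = (5.6843418860808e-14*h^7 - 23.3480999999999*h^6 + 439.61328*h^5 + 313.822548*h^4 - 508.186656*h^3 - 101.661174*h^2 - 165.015288*h + 168.464232)/(11.089567*h^9 - 14.471139*h^8 + 105.354789*h^7 - 66.204397*h^6 + 295.532112*h^5 + 0.0315239999999615*h^4 + 251.764624*h^3 + 179.47272*h^2 + 39.0432*h + 2.744)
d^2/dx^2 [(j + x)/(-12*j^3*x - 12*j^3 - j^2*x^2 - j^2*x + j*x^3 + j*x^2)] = 2*(-(j + x)*(12*j^2 + 2*j*x + j - 3*x^2 - 2*x)^2 + (12*j^2 + 2*j*x + j - 3*x^2 - 2*x - (j + x)*(-j + 3*x + 1))*(12*j^2*x + 12*j^2 + j*x^2 + j*x - x^3 - x^2))/(j*(12*j^2*x + 12*j^2 + j*x^2 + j*x - x^3 - x^2)^3)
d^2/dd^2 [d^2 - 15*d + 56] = 2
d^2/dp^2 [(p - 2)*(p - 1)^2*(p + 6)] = 12*p^2 + 12*p - 38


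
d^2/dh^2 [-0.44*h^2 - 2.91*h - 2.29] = -0.880000000000000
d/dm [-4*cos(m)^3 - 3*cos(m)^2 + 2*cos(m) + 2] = 2*(6*cos(m)^2 + 3*cos(m) - 1)*sin(m)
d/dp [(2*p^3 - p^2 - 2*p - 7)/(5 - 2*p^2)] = 2*(-2*p^4 + 13*p^2 - 19*p - 5)/(4*p^4 - 20*p^2 + 25)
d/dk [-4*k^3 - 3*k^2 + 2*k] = -12*k^2 - 6*k + 2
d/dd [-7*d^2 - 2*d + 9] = -14*d - 2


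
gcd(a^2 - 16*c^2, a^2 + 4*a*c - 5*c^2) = 1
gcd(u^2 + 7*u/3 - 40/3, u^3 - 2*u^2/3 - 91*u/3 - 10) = u + 5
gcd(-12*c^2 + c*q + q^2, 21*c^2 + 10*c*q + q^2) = 1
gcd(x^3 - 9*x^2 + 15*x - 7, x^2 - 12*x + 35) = x - 7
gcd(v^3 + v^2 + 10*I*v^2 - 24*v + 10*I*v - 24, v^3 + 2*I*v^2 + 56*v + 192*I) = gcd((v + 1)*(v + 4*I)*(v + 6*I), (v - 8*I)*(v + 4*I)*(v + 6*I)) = v^2 + 10*I*v - 24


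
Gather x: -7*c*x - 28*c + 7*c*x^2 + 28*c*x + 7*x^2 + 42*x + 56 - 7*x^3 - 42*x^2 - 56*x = -28*c - 7*x^3 + x^2*(7*c - 35) + x*(21*c - 14) + 56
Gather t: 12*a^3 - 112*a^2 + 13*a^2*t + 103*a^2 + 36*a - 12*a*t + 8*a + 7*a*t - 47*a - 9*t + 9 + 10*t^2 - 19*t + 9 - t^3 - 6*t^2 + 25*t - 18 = 12*a^3 - 9*a^2 - 3*a - t^3 + 4*t^2 + t*(13*a^2 - 5*a - 3)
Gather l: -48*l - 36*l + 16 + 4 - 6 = 14 - 84*l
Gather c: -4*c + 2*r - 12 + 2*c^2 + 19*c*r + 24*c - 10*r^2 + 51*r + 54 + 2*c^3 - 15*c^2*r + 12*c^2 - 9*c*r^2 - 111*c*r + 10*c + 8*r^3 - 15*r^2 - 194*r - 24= 2*c^3 + c^2*(14 - 15*r) + c*(-9*r^2 - 92*r + 30) + 8*r^3 - 25*r^2 - 141*r + 18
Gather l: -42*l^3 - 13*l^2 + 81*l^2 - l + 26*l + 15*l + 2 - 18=-42*l^3 + 68*l^2 + 40*l - 16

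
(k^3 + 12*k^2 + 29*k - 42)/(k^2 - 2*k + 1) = (k^2 + 13*k + 42)/(k - 1)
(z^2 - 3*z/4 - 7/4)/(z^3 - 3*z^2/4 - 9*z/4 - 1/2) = (4*z - 7)/(4*z^2 - 7*z - 2)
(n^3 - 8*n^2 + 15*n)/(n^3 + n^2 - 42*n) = (n^2 - 8*n + 15)/(n^2 + n - 42)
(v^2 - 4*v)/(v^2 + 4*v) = (v - 4)/(v + 4)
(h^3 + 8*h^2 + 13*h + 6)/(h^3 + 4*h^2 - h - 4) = (h^2 + 7*h + 6)/(h^2 + 3*h - 4)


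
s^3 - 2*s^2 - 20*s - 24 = (s - 6)*(s + 2)^2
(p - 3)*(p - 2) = p^2 - 5*p + 6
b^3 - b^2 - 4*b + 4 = (b - 2)*(b - 1)*(b + 2)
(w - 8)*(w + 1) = w^2 - 7*w - 8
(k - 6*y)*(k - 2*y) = k^2 - 8*k*y + 12*y^2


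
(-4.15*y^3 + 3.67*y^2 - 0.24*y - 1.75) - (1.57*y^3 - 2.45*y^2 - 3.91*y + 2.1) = -5.72*y^3 + 6.12*y^2 + 3.67*y - 3.85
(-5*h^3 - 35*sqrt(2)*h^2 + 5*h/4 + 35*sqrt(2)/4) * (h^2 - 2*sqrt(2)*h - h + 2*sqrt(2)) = -5*h^5 - 25*sqrt(2)*h^4 + 5*h^4 + 25*sqrt(2)*h^3 + 565*h^3/4 - 565*h^2/4 + 25*sqrt(2)*h^2/4 - 35*h - 25*sqrt(2)*h/4 + 35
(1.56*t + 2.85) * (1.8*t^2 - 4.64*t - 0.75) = 2.808*t^3 - 2.1084*t^2 - 14.394*t - 2.1375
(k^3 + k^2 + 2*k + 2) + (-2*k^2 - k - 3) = k^3 - k^2 + k - 1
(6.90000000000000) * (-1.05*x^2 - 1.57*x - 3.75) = -7.245*x^2 - 10.833*x - 25.875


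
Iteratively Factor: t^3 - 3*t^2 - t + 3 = (t - 3)*(t^2 - 1) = (t - 3)*(t + 1)*(t - 1)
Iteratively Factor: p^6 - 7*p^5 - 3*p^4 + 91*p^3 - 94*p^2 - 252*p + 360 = (p - 3)*(p^5 - 4*p^4 - 15*p^3 + 46*p^2 + 44*p - 120) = (p - 3)*(p - 2)*(p^4 - 2*p^3 - 19*p^2 + 8*p + 60) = (p - 3)*(p - 2)*(p + 2)*(p^3 - 4*p^2 - 11*p + 30) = (p - 5)*(p - 3)*(p - 2)*(p + 2)*(p^2 + p - 6) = (p - 5)*(p - 3)*(p - 2)*(p + 2)*(p + 3)*(p - 2)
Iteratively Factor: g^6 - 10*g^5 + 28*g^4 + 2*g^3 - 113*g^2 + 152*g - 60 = (g - 1)*(g^5 - 9*g^4 + 19*g^3 + 21*g^2 - 92*g + 60) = (g - 1)*(g + 2)*(g^4 - 11*g^3 + 41*g^2 - 61*g + 30) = (g - 3)*(g - 1)*(g + 2)*(g^3 - 8*g^2 + 17*g - 10) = (g - 5)*(g - 3)*(g - 1)*(g + 2)*(g^2 - 3*g + 2) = (g - 5)*(g - 3)*(g - 2)*(g - 1)*(g + 2)*(g - 1)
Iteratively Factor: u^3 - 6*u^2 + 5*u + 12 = (u - 3)*(u^2 - 3*u - 4) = (u - 4)*(u - 3)*(u + 1)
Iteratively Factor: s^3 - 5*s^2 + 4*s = (s - 1)*(s^2 - 4*s) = (s - 4)*(s - 1)*(s)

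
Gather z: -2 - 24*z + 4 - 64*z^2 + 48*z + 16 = -64*z^2 + 24*z + 18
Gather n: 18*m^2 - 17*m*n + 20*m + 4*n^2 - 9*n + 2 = 18*m^2 + 20*m + 4*n^2 + n*(-17*m - 9) + 2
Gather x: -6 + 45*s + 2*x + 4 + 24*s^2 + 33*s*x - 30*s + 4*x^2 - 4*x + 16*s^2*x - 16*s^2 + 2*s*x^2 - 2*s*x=8*s^2 + 15*s + x^2*(2*s + 4) + x*(16*s^2 + 31*s - 2) - 2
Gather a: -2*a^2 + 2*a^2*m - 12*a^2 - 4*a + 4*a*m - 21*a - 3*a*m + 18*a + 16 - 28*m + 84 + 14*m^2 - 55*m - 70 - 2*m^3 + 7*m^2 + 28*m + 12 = a^2*(2*m - 14) + a*(m - 7) - 2*m^3 + 21*m^2 - 55*m + 42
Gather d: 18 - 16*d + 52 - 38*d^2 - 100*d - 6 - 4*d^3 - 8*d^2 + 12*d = -4*d^3 - 46*d^2 - 104*d + 64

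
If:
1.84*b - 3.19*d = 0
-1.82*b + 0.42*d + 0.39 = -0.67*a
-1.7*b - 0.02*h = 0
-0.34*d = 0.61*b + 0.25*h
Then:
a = -0.58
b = 0.00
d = 0.00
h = 0.00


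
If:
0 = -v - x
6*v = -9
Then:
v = -3/2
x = 3/2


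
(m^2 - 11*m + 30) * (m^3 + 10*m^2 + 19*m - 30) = m^5 - m^4 - 61*m^3 + 61*m^2 + 900*m - 900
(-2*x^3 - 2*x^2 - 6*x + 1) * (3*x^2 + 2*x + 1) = -6*x^5 - 10*x^4 - 24*x^3 - 11*x^2 - 4*x + 1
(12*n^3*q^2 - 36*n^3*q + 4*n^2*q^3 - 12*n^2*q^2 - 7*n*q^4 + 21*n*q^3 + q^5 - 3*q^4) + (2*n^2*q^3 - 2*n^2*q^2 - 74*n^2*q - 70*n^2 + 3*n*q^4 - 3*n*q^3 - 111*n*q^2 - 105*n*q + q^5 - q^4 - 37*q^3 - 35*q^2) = 12*n^3*q^2 - 36*n^3*q + 6*n^2*q^3 - 14*n^2*q^2 - 74*n^2*q - 70*n^2 - 4*n*q^4 + 18*n*q^3 - 111*n*q^2 - 105*n*q + 2*q^5 - 4*q^4 - 37*q^3 - 35*q^2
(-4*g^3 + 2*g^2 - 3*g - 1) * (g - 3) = -4*g^4 + 14*g^3 - 9*g^2 + 8*g + 3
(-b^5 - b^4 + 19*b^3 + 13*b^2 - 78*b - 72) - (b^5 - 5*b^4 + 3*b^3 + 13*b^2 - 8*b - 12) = -2*b^5 + 4*b^4 + 16*b^3 - 70*b - 60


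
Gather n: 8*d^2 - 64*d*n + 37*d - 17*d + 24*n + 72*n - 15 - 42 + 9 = 8*d^2 + 20*d + n*(96 - 64*d) - 48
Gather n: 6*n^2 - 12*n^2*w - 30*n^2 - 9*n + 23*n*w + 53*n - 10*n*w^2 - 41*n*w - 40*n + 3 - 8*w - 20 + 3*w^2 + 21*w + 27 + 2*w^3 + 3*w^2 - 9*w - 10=n^2*(-12*w - 24) + n*(-10*w^2 - 18*w + 4) + 2*w^3 + 6*w^2 + 4*w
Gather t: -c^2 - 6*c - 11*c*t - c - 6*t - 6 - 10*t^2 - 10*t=-c^2 - 7*c - 10*t^2 + t*(-11*c - 16) - 6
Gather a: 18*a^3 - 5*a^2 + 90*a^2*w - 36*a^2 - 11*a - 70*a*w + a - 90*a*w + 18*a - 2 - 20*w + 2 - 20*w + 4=18*a^3 + a^2*(90*w - 41) + a*(8 - 160*w) - 40*w + 4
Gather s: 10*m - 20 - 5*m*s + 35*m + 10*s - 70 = 45*m + s*(10 - 5*m) - 90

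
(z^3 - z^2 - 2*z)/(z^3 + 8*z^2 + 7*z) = (z - 2)/(z + 7)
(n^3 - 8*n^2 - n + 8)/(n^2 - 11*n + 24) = (n^2 - 1)/(n - 3)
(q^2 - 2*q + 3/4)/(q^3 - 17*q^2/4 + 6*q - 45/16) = 4*(2*q - 1)/(8*q^2 - 22*q + 15)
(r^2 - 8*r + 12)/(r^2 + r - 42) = (r - 2)/(r + 7)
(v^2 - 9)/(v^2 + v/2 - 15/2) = 2*(v - 3)/(2*v - 5)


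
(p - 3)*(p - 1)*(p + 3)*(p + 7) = p^4 + 6*p^3 - 16*p^2 - 54*p + 63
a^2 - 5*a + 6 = (a - 3)*(a - 2)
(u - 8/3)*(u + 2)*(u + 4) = u^3 + 10*u^2/3 - 8*u - 64/3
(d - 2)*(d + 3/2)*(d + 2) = d^3 + 3*d^2/2 - 4*d - 6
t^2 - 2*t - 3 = (t - 3)*(t + 1)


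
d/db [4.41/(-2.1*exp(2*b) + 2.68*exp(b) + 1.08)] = (18.522*exp(b) - 11.8188)*exp(b)/(-2.1*exp(2*b) + 2.68*exp(b) + 1.08)^2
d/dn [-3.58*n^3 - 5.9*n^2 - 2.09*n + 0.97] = -10.74*n^2 - 11.8*n - 2.09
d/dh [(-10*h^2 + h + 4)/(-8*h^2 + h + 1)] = (-2*h^2 + 44*h - 3)/(64*h^4 - 16*h^3 - 15*h^2 + 2*h + 1)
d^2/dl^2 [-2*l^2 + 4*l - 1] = -4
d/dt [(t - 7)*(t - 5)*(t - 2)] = 3*t^2 - 28*t + 59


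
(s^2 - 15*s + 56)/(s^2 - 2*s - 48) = (s - 7)/(s + 6)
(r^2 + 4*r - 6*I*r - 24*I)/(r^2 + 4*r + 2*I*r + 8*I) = (r - 6*I)/(r + 2*I)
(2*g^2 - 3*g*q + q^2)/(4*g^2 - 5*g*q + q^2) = (-2*g + q)/(-4*g + q)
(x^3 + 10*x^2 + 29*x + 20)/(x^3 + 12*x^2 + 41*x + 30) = (x + 4)/(x + 6)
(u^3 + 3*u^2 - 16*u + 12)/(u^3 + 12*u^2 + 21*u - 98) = (u^2 + 5*u - 6)/(u^2 + 14*u + 49)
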